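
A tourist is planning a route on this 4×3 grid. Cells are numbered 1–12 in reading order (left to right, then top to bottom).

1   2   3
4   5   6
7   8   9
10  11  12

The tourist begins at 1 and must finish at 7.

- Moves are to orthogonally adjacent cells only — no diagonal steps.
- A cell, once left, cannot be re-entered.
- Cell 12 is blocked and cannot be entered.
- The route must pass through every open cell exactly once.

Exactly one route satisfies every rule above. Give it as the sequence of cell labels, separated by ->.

Need to visit all 11 open cells exactly once, starting at 1 and ending at 7.
Route from 1: down to 4, right to 5, up to 2, right to 3, 2× down (reaching 9), left to 8, down to 11, left to 10, up to 7 — 10 moves in all.
Check: all 11 open cells covered.

1 -> 4 -> 5 -> 2 -> 3 -> 6 -> 9 -> 8 -> 11 -> 10 -> 7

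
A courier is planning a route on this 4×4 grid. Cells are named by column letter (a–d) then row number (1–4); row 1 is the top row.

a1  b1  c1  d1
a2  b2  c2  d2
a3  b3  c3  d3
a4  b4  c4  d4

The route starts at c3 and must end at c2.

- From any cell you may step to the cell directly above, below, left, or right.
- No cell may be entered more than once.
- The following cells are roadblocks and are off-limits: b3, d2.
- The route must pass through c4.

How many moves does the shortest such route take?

7

Any route passes through c4 somewhere between c3 and c2. Summing Manhattan distances along the two legs (c3 → c4 → c2) gives a lower bound of 1 + 2 = 3 moves.
The shortest route satisfying every rule uses 7 moves: c3 → c4 → b4 → a4 → a3 → a2 → b2 → c2.
The no-revisit rule (legs can't share cells) pushes the minimum above the 3-move bound; an exhaustive check rules out every length from 3 to 6 (on a 4-connected grid the length of any start-to-goal walk has the same parity as the Manhattan bound, so only lengths 3, 5, 7, … need checking), leaving 7 as the minimum.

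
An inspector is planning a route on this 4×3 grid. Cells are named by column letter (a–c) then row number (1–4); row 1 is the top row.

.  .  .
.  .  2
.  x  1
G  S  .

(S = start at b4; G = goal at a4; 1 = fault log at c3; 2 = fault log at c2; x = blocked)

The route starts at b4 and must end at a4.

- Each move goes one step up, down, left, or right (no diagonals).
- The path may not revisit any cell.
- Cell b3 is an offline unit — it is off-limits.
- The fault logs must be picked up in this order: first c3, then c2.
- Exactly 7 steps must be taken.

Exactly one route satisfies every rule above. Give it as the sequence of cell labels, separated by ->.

The waypoints must appear in the order c3, c2, with no cell reused.
Route from b4: right to c4, 2× up (reaching c2), 2× left (reaching a2), 2× down (reaching a4) — 7 moves in all.
Check: order respected (1 at step 2, 2 at step 3); 7 moves as required.

b4 -> c4 -> c3 -> c2 -> b2 -> a2 -> a3 -> a4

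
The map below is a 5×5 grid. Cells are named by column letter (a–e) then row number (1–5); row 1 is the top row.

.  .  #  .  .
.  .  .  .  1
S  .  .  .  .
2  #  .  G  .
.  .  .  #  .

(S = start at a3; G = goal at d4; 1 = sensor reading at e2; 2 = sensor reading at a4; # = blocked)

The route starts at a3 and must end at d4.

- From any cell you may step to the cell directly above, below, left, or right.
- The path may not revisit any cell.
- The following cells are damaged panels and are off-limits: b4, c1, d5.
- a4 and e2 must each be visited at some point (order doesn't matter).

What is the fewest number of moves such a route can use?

Any route passes through a4 and e2 in some order between a3 and d4. Summing Manhattan distances along each leg and taking the cheapest ordering (a3 → a4 → e2 → d4) gives a lower bound of 1 + 6 + 3 = 10 moves.
The shortest route satisfying every rule uses 12 moves: a3 → a4 → a5 → b5 → c5 → c4 → c3 → c2 → d2 → e2 → e3 → e4 → d4.
The no-revisit rule (legs can't share cells) pushes the minimum above the 10-move bound; an exhaustive check rules out every length from 10 to 11, leaving 12 as the minimum.

12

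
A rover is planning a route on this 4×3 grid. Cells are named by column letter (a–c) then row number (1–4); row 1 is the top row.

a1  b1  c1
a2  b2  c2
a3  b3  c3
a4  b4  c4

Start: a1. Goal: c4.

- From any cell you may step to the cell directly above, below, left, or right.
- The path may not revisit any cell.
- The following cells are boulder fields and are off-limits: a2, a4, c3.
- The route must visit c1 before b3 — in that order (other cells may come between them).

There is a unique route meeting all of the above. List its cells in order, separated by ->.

a1 -> b1 -> c1 -> c2 -> b2 -> b3 -> b4 -> c4

The waypoints must appear in the order c1, b3, with no cell reused.
Route from a1: right 2 to c1, down 1 to c2, left 1 to b2, down 2 to b4, right 1 to c4 — 7 moves in all.
Check: order respected (c1 at step 2, b3 at step 5).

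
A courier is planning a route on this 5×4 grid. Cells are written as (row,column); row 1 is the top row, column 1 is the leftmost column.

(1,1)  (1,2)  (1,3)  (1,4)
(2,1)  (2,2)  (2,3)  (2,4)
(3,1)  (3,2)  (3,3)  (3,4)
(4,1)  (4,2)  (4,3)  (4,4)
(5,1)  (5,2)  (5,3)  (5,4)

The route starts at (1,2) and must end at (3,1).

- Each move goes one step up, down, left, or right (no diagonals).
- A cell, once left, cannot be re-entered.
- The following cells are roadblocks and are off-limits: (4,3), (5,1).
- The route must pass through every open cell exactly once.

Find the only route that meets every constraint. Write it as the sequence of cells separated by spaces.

Need to visit all 18 open cells exactly once, starting at (1,2) and ending at (3,1).
Route from (1,2): left to (1,1), down to (2,1), right to (2,2), down to (3,2), right to (3,3), 2× up (reaching (1,3)), right to (1,4), 4× down (reaching (5,4)), 2× left (reaching (5,2)), up to (4,2), left to (4,1), up to (3,1) — 17 moves in all.
Check: all 18 open cells covered.

(1,2) (1,1) (2,1) (2,2) (3,2) (3,3) (2,3) (1,3) (1,4) (2,4) (3,4) (4,4) (5,4) (5,3) (5,2) (4,2) (4,1) (3,1)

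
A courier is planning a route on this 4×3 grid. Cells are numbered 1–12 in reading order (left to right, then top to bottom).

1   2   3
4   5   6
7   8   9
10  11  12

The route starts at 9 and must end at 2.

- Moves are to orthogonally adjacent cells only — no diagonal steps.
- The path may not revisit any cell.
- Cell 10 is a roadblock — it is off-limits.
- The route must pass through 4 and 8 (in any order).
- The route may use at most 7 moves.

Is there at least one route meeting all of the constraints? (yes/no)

yes

One route that works: 9 → 8 → 5 → 4 → 1 → 2.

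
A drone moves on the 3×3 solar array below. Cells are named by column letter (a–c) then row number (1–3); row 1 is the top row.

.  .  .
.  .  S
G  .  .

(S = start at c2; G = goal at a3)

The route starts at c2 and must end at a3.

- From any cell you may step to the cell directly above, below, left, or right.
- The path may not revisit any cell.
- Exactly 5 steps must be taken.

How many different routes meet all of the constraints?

5

Need simple routes of exactly 5 moves from c2 to a3 (Manhattan distance 3, so 1 moves are spent on a detour and 1 undoing it).
Enumerating: c2 c1 b1 b2 b3 a3 | c2 c1 b1 b2 a2 a3 | c2 c1 b1 a1 a2 a3 | c2 c3 b3 b2 a2 a3 | c2 b2 b1 a1 a2 a3.
That gives 5 routes.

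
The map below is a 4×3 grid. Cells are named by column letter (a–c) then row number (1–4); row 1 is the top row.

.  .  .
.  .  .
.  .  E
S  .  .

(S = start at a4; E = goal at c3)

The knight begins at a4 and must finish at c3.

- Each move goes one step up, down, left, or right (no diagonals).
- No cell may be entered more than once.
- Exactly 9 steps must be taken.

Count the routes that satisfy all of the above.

7

Need simple routes of exactly 9 moves from a4 to c3 (Manhattan distance 3, so 3 moves are spent on a detour and 3 undoing it).
Enumerating: a4 a3 a2 a1 b1 b2 b3 b4 c4 c3 | a4 a3 a2 a1 b1 c1 c2 b2 b3 c3 | a4 a3 b3 b2 a2 a1 b1 c1 c2 c3 | a4 b4 b3 b2 a2 a1 b1 c1 c2 c3 | a4 b4 b3 a3 a2 a1 b1 b2 c2 c3 | a4 b4 b3 a3 a2 a1 b1 c1 c2 c3 | a4 b4 b3 a3 a2 b2 b1 c1 c2 c3.
That gives 7 routes.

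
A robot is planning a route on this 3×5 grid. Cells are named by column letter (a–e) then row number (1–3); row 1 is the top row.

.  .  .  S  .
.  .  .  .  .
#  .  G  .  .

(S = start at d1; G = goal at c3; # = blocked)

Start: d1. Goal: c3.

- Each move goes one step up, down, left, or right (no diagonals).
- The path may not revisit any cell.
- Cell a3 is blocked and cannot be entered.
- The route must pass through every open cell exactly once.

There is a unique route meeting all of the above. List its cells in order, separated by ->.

d1 -> e1 -> e2 -> e3 -> d3 -> d2 -> c2 -> c1 -> b1 -> a1 -> a2 -> b2 -> b3 -> c3

Need to visit all 14 open cells exactly once, starting at d1 and ending at c3.
Cell e3 has only two open neighbours (e2 and d3), so the path must pass straight through it: one of those is the cell it's entered from and the other is where it exits.
Route from d1: right to e1, 2× down (reaching e3), left to d3, up to d2, left to c2, up to c1, 2× left (reaching a1), down to a2, right to b2, down to b3, right to c3 — 13 moves in all.
Check: all 14 open cells covered.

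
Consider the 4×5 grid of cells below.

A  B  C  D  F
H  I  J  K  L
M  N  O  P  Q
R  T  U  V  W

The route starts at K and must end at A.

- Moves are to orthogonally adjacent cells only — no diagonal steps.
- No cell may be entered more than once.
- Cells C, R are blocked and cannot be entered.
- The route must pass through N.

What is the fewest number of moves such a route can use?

6

Any route passes through N somewhere between K and A. Summing Manhattan distances along the two legs (K → N → A) gives a lower bound of 3 + 3 = 6 moves.
A route of 6 moves achieves this: K → P → O → N → I → B → A.
Since 6 matches the lower bound, it is optimal.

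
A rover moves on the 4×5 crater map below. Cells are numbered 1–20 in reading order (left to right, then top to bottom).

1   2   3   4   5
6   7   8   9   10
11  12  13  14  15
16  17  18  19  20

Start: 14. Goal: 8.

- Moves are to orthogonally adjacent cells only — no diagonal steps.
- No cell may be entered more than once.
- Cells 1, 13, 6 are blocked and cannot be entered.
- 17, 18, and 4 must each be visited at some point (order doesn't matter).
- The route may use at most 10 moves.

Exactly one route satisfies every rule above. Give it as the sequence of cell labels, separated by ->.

14 -> 19 -> 18 -> 17 -> 12 -> 7 -> 2 -> 3 -> 4 -> 9 -> 8

Any route must reach 17, 18, and 4 and still end at 8 within 10 moves, so the order of the required stops is forced.
Route from 14: down 1 to 19, left 2 to 17, up 3 to 2, right 2 to 4, down 1 to 9, left 1 to 8 — 10 moves in all.
Check: all required cells visited; 10 ≤ 10 moves.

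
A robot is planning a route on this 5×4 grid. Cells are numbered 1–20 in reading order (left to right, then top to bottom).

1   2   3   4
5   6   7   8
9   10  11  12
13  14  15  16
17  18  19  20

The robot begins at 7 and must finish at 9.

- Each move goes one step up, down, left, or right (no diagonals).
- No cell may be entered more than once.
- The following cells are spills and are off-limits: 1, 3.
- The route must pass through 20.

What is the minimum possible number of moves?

9

Any route passes through 20 somewhere between 7 and 9. Summing Manhattan distances along the two legs (7 → 20 → 9) gives a lower bound of 4 + 5 = 9 moves.
A route of 9 moves achieves this: 7 → 11 → 15 → 16 → 20 → 19 → 18 → 14 → 10 → 9.
Since 9 matches the lower bound, it is optimal.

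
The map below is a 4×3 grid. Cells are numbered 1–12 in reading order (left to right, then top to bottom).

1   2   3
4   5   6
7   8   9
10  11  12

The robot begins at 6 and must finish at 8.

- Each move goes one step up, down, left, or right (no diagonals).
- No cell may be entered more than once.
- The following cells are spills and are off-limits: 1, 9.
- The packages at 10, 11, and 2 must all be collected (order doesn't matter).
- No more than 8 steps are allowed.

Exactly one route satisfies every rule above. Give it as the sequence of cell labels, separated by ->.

Any route must reach 10, 11, and 2 and still end at 8 within 8 moves, so the order of the required stops is forced.
Route from 6: up 1 to 3, left 1 to 2, down 1 to 5, left 1 to 4, down 2 to 10, right 1 to 11, up 1 to 8 — 8 moves in all.
Check: all required cells visited; 8 ≤ 8 moves.

6 -> 3 -> 2 -> 5 -> 4 -> 7 -> 10 -> 11 -> 8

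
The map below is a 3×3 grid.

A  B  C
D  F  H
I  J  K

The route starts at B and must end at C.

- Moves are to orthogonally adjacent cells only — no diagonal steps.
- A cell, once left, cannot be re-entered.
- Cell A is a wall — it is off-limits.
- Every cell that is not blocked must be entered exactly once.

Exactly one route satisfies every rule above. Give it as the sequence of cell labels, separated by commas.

B, F, D, I, J, K, H, C

Need to visit all 8 open cells exactly once, starting at B and ending at C.
Route from B: down 1 to F, left 1 to D, down 1 to I, right 2 to K, up 2 to C — 7 moves in all.
Check: all 8 open cells covered.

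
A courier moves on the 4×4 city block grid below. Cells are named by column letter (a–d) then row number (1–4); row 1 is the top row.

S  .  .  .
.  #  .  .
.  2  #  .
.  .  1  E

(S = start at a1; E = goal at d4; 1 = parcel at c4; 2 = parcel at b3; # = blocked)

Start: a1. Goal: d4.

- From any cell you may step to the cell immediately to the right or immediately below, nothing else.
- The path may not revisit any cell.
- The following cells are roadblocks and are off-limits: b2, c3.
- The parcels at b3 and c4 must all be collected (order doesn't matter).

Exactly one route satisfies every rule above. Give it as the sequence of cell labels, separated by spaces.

a1 a2 a3 b3 b4 c4 d4

Moves only go right or down, so the column and row indices never decrease.
Route from a1: 2× down (reaching a3), right to b3, down to b4, 2× right (reaching d4) — 6 moves in all.
Check: all required cells visited.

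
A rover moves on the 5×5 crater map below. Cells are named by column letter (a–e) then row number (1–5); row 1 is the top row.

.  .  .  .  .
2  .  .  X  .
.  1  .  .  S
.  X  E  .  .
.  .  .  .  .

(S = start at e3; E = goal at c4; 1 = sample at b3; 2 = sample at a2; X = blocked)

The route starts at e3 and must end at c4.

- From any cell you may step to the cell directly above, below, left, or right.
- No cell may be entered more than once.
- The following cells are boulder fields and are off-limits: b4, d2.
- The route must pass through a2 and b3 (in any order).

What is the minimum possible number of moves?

11

Any route passes through a2 and b3 in some order between e3 and c4. Summing Manhattan distances along each leg and taking the cheapest ordering (e3 → b3 → a2 → c4) gives a lower bound of 3 + 2 + 4 = 9 moves.
The shortest route satisfying every rule uses 11 moves: e3 → e2 → e1 → d1 → c1 → c2 → b2 → a2 → a3 → b3 → c3 → c4.
The no-revisit rule (legs can't share cells) pushes the minimum above the 9-move bound; an exhaustive check rules out every length from 9 to 10, leaving 11 as the minimum.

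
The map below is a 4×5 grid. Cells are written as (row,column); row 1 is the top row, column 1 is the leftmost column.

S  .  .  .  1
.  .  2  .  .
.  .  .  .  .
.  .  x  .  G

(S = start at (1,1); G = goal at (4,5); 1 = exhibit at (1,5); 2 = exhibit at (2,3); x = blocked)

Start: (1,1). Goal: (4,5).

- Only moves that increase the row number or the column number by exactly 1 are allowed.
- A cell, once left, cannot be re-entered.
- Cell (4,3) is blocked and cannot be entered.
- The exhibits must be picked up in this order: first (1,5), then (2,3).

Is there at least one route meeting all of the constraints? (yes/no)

(2,3) lies to the left of (1,5), so going from (1,5) to (2,3) would need a leftward move — but moves only go right/down, so (1,5) cannot be visited before (2,3).

no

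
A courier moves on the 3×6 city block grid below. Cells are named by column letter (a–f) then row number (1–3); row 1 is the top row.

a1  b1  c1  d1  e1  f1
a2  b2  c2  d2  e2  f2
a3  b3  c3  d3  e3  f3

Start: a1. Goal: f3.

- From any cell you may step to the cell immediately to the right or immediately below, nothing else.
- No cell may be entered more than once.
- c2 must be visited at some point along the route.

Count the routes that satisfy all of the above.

A right/down-only route from a1 to f3 makes exactly 2 down-moves and 5 right-moves in some order.
With no other constraints that would be C(7,2) = 21 routes.
Split at c2 and multiply the segment counts: a1→c2: 3; c2→f3: 4; product = 12.
That gives 12 routes.

12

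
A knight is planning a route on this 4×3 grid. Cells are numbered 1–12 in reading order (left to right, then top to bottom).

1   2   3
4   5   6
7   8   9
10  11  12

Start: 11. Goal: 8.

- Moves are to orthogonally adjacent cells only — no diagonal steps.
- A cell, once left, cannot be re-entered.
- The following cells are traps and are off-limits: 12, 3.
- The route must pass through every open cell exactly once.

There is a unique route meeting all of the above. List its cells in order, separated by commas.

Need to visit all 10 open cells exactly once, starting at 11 and ending at 8.
Cell 1 has only two open neighbours (4 and 2), so the path must pass straight through it: one of those is the cell it's entered from and the other is where it exits.
Route from 11: left 1 to 10, up 3 to 1, right 1 to 2, down 1 to 5, right 1 to 6, down 1 to 9, left 1 to 8 — 9 moves in all.
Check: all 10 open cells covered.

11, 10, 7, 4, 1, 2, 5, 6, 9, 8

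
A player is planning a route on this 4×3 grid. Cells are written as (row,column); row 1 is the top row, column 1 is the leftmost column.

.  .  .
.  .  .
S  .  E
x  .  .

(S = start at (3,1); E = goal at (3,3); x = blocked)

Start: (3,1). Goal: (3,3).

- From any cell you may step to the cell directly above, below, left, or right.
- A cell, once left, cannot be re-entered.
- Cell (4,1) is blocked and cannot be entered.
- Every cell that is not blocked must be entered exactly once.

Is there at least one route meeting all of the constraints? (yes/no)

yes

One route that works: (3,1) → (2,1) → (1,1) → (1,2) → (1,3) → (2,3) → (2,2) → (3,2) → (4,2) → (4,3) → (3,3).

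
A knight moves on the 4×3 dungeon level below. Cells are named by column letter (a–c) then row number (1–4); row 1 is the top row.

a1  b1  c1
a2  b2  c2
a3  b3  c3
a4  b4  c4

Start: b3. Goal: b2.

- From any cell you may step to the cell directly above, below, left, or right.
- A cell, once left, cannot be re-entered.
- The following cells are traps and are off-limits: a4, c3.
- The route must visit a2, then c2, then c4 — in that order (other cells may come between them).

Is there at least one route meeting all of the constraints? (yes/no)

c4 must be visited but has only one open neighbour (b4), and it is neither the start nor the goal — the route would have to enter and leave through b4, re-entering it.

no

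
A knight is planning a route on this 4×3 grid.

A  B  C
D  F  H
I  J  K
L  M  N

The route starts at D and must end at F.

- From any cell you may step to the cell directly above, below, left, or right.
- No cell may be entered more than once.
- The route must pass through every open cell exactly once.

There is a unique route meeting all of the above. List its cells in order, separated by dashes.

Need to visit all 12 open cells exactly once, starting at D and ending at F.
Cell C has only two open neighbours (H and B), so the path must pass straight through it: one of those is the cell it's entered from and the other is where it exits.
Route from D: up 1 to A, right 2 to C, down 3 to N, left 2 to L, up 1 to I, right 1 to J, up 1 to F — 11 moves in all.
Check: all 12 open cells covered.

D - A - B - C - H - K - N - M - L - I - J - F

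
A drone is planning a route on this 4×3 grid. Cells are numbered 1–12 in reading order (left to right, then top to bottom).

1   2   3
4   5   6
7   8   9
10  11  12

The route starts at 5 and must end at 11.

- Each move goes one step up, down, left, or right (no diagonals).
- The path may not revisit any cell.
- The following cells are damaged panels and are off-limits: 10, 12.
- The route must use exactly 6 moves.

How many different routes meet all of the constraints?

Need simple routes of exactly 6 moves from 5 to 11 (Manhattan distance 2, so 2 moves are spent on a detour and 2 undoing it).
Enumerating: 5 2 1 4 7 8 11 | 5 2 3 6 9 8 11.
That gives 2 routes.

2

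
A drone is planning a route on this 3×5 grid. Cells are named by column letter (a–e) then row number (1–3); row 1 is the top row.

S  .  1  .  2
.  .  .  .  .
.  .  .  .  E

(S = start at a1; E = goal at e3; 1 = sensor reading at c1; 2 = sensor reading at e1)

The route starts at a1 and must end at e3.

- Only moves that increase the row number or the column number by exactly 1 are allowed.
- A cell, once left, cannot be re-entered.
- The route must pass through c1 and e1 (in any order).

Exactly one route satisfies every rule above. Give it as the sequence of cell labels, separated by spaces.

a1 b1 c1 d1 e1 e2 e3

Moves only go right or down, so the column and row indices never decrease.
Route from a1: right 4 to e1, down 2 to e3 — 6 moves in all.
Check: all required cells visited.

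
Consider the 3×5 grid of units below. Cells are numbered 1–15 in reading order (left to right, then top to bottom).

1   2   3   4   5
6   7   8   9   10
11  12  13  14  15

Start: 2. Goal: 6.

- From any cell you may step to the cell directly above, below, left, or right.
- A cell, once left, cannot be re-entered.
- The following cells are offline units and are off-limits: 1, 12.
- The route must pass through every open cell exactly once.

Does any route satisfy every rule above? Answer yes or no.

no

Cell 11 has only one open neighbour but is neither the start nor the goal, so a Hamiltonian route would have to both enter and leave it through the same neighbour — impossible without revisiting.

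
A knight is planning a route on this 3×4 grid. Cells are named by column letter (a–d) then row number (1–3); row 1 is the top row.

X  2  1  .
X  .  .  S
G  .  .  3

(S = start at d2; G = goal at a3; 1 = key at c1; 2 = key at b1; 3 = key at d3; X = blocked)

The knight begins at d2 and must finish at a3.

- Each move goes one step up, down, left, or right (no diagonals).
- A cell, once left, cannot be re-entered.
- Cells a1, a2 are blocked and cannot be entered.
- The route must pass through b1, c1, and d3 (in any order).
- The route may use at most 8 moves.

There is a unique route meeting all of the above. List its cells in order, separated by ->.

d2 -> d3 -> c3 -> c2 -> c1 -> b1 -> b2 -> b3 -> a3

The budget equals the shortest possible length, so every move has to be on a shortest route through the required cells.
Route from d2: down to d3, left to c3, 2× up (reaching c1), left to b1, 2× down (reaching b3), left to a3 — 8 moves in all.
Check: all required cells visited; 8 ≤ 8 moves.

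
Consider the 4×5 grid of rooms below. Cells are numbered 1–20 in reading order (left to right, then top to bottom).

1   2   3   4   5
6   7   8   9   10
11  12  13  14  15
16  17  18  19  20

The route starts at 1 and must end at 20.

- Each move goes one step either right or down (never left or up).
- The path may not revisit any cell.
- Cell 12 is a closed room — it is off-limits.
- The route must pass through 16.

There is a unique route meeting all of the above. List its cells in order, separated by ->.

1 -> 6 -> 11 -> 16 -> 17 -> 18 -> 19 -> 20

Moves only go right or down, so the column and row indices never decrease.
Route from 1: 3× down (reaching 16), 4× right (reaching 20) — 7 moves in all.
Check: all required cells visited.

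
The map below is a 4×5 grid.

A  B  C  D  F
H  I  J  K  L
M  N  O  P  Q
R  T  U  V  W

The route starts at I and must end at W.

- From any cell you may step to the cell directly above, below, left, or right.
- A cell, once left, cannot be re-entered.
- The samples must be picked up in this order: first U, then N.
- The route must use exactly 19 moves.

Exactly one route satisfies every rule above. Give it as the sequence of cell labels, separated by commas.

The waypoints must appear in the order U, N, with no cell reused.
Route from I: right 2 to K, down 2 to V, left 1 to U, up 1 to O, left 1 to N, down 1 to T, left 1 to R, up 3 to A, right 4 to F, down 3 to W — 19 moves in all.
Check: order respected (U at step 5, N at step 7); 19 moves as required.

I, J, K, P, V, U, O, N, T, R, M, H, A, B, C, D, F, L, Q, W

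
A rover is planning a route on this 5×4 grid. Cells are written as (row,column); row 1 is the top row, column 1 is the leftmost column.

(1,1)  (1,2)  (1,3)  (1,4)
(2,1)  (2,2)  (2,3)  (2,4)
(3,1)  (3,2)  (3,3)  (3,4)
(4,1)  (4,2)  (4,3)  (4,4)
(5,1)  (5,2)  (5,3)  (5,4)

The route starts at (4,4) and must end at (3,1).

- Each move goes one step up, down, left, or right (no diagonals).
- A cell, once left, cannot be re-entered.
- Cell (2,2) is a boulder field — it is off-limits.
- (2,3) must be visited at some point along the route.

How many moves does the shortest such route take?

6

Any route passes through (2,3) somewhere between (4,4) and (3,1). Summing Manhattan distances along the two legs ((4,4) → (2,3) → (3,1)) gives a lower bound of 3 + 3 = 6 moves.
A route of 6 moves achieves this: (4,4) → (3,4) → (2,4) → (2,3) → (3,3) → (3,2) → (3,1).
Since 6 matches the lower bound, it is optimal.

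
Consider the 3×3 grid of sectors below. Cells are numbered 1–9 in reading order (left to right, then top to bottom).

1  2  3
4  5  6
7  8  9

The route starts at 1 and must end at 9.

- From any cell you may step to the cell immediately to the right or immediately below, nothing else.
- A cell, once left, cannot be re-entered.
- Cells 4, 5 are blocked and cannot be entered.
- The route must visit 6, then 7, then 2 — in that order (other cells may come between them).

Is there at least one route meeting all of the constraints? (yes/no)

no

7 lies to the left of 6, so going from 6 to 7 would need a leftward move — but moves only go right/down, so 6 cannot be visited before 7.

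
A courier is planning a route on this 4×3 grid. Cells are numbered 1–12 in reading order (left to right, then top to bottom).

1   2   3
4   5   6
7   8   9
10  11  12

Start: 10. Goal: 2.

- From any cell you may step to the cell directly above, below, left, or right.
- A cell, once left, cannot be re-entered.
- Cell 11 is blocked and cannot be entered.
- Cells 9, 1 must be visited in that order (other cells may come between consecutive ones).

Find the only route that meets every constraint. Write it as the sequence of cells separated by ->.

The waypoints must appear in the order 9, 1, with no cell reused.
Route from 10: up 1 to 7, right 2 to 9, up 1 to 6, left 2 to 4, up 1 to 1, right 1 to 2 — 8 moves in all.
Check: order respected (9 at step 3, 1 at step 7).

10 -> 7 -> 8 -> 9 -> 6 -> 5 -> 4 -> 1 -> 2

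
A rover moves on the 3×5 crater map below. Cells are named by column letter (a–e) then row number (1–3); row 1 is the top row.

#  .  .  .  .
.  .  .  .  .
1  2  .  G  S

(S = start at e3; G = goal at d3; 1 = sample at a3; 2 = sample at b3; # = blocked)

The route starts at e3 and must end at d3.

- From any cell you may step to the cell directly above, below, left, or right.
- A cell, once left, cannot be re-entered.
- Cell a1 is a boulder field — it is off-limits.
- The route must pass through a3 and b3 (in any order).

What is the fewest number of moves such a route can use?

9

Any route passes through a3 and b3 in some order between e3 and d3. Summing Manhattan distances along each leg and taking the cheapest ordering (e3 → a3 → b3 → d3) gives a lower bound of 4 + 1 + 2 = 7 moves.
The shortest route satisfying every rule uses 9 moves: e3 → e2 → d2 → c2 → b2 → a2 → a3 → b3 → c3 → d3.
The no-revisit rule (legs can't share cells) pushes the minimum above the 7-move bound; an exhaustive check rules out every length from 7 to 8, leaving 9 as the minimum.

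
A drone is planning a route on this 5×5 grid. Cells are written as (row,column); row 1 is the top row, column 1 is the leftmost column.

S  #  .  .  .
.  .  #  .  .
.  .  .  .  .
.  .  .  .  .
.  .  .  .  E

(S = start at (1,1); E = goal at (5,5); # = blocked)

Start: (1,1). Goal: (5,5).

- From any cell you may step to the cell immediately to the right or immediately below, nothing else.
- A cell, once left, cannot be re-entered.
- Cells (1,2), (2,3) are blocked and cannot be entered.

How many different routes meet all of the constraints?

A right/down-only route from (1,1) to (5,5) makes exactly 4 down-moves and 4 right-moves in some order.
With no other constraints that would be C(8,4) = 70 routes.
Subtract routes through each blocked cell (inclusion–exclusion for overlaps): − through (1,2): 35 − through (2,3): 30 + through (1,2)&(2,3): 20 → 25.
That gives 25 routes.

25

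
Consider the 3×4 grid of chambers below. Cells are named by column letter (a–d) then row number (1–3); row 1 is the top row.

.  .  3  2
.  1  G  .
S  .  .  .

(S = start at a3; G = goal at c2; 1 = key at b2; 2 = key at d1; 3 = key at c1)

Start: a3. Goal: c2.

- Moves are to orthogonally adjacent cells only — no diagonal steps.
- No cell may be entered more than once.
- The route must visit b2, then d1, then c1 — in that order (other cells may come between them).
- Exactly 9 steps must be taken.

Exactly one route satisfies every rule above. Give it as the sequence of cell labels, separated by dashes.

a3 - a2 - b2 - b3 - c3 - d3 - d2 - d1 - c1 - c2

The waypoints must appear in the order b2, d1, c1, with no cell reused.
Route from a3: up 1 to a2, right 1 to b2, down 1 to b3, right 2 to d3, up 2 to d1, left 1 to c1, down 1 to c2 — 9 moves in all.
Check: order respected (1 at step 2, 2 at step 7, 3 at step 8); 9 moves as required.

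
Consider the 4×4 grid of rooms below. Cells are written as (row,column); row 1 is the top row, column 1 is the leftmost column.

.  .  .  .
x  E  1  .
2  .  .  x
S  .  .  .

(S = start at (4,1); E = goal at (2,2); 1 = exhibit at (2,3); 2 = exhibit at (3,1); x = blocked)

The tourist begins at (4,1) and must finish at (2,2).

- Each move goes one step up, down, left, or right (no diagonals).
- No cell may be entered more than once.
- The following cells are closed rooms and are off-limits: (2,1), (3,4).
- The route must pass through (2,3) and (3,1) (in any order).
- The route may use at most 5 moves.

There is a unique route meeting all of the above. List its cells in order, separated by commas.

(4,1), (3,1), (3,2), (3,3), (2,3), (2,2)

The budget equals the shortest possible length, so every move has to be on a shortest route through the required cells.
Route from (4,1): up to (3,1), 2× right (reaching (3,3)), up to (2,3), left to (2,2) — 5 moves in all.
Check: all required cells visited; 5 ≤ 5 moves.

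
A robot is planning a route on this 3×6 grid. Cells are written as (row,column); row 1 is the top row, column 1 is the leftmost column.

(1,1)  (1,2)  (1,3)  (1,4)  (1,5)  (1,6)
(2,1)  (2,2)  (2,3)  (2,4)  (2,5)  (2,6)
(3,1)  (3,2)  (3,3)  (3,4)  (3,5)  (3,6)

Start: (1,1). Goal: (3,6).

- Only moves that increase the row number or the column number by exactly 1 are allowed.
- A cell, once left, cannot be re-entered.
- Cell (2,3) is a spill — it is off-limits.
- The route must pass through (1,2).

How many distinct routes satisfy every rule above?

7

A right/down-only route from (1,1) to (3,6) makes exactly 2 down-moves and 5 right-moves in some order.
With no other constraints that would be C(7,2) = 21 routes.
Split at (1,2) and multiply the segment counts (each segment already excludes blocked cells): (1,1)→(1,2): 1; (1,2)→(3,6): 7; product = 7.
That gives 7 routes.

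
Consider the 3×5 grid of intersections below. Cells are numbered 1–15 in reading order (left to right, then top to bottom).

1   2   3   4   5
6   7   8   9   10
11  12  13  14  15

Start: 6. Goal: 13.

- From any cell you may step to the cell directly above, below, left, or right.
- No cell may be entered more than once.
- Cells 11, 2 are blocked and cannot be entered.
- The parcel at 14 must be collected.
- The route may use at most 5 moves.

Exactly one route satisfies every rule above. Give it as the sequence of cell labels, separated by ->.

The 5-move cap with required stops at 14 leaves no slack for detours.
Route from 6: 3× right (reaching 9), down to 14, left to 13 — 5 moves in all.
Check: all required cells visited; 5 ≤ 5 moves.

6 -> 7 -> 8 -> 9 -> 14 -> 13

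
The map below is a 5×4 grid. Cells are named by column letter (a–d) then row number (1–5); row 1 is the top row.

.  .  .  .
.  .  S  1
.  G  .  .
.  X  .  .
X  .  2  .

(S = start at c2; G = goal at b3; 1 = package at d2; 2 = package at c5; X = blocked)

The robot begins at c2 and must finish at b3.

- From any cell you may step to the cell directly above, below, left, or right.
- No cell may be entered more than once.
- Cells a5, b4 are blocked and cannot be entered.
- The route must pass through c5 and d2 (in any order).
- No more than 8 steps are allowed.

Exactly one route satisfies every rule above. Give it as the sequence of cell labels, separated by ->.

c2 -> d2 -> d3 -> d4 -> d5 -> c5 -> c4 -> c3 -> b3

Any route must reach c5 and d2 and still end at b3 within 8 moves, so the order of the required stops is forced.
Route from c2: right to d2, 3× down (reaching d5), left to c5, 2× up (reaching c3), left to b3 — 8 moves in all.
Check: all required cells visited; 8 ≤ 8 moves.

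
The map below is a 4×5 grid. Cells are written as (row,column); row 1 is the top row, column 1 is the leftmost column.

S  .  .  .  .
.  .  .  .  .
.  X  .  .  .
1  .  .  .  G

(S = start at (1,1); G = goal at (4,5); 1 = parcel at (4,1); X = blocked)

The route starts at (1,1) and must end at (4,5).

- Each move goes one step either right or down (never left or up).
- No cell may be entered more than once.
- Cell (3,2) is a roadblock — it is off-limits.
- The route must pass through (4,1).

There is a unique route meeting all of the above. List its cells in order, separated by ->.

Moves only go right or down, so the column and row indices never decrease.
Route from (1,1): 3× down (reaching (4,1)), 4× right (reaching (4,5)) — 7 moves in all.
Check: all required cells visited.

(1,1) -> (2,1) -> (3,1) -> (4,1) -> (4,2) -> (4,3) -> (4,4) -> (4,5)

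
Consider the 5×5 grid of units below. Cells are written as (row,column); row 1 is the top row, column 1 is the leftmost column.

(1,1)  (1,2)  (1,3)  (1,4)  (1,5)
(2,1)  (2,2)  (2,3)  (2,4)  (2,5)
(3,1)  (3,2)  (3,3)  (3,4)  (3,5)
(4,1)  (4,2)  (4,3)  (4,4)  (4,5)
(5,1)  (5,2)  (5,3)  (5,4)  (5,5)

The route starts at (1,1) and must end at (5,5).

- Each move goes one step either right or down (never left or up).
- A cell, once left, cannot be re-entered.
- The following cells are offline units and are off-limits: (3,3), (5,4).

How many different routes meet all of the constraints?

17

A right/down-only route from (1,1) to (5,5) makes exactly 4 down-moves and 4 right-moves in some order.
With no other constraints that would be C(8,4) = 70 routes.
Subtract routes through each blocked cell (inclusion–exclusion for overlaps): − through (3,3): 36 − through (5,4): 35 + through (3,3)&(5,4): 18 → 17.
That gives 17 routes.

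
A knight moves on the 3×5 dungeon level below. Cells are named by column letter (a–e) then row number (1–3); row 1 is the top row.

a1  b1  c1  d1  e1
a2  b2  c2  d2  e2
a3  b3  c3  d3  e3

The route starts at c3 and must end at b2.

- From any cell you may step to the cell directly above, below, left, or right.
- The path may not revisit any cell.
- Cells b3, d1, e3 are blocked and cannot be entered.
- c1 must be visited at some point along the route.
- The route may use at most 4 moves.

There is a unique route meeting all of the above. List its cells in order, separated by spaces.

c3 c2 c1 b1 b2

The 4-move cap with required stops at c1 leaves no slack for detours.
Route from c3: 2× up (reaching c1), left to b1, down to b2 — 4 moves in all.
Check: all required cells visited; 4 ≤ 4 moves.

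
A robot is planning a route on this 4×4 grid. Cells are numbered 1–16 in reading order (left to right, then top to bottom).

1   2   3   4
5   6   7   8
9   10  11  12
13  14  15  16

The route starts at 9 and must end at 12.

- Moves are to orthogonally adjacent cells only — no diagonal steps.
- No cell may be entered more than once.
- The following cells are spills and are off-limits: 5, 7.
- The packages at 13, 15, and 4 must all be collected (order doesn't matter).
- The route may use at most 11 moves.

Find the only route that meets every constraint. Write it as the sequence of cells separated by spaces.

9 13 14 15 11 10 6 2 3 4 8 12

Any route must reach 13, 15, and 4 and still end at 12 within 11 moves, so the order of the required stops is forced.
Route from 9: down 1 to 13, right 2 to 15, up 1 to 11, left 1 to 10, up 2 to 2, right 2 to 4, down 2 to 12 — 11 moves in all.
Check: all required cells visited; 11 ≤ 11 moves.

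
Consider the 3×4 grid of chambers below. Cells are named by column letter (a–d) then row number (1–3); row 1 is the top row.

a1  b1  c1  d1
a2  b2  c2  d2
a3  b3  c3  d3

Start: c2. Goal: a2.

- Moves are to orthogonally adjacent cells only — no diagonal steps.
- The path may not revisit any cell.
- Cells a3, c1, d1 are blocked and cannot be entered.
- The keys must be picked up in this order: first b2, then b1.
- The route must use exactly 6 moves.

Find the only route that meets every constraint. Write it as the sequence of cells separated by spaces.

The waypoints must appear in the order b2, b1, with no cell reused.
Route from c2: down 1 to c3, left 1 to b3, up 2 to b1, left 1 to a1, down 1 to a2 — 6 moves in all.
Check: order respected (b2 at step 3, b1 at step 4); 6 moves as required.

c2 c3 b3 b2 b1 a1 a2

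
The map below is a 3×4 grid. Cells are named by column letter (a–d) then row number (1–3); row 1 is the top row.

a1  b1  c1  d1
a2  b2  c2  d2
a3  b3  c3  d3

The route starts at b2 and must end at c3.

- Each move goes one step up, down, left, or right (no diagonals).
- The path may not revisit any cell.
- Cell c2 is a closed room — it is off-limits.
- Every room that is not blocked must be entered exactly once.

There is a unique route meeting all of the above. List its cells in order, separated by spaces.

Need to visit all 11 open cells exactly once, starting at b2 and ending at c3.
Cell d2 has only two open neighbours (d1 and d3), so the path must pass straight through it: one of those is the cell it's entered from and the other is where it exits.
Route from b2: down 1 to b3, left 1 to a3, up 2 to a1, right 3 to d1, down 2 to d3, left 1 to c3 — 10 moves in all.
Check: all 11 open cells covered.

b2 b3 a3 a2 a1 b1 c1 d1 d2 d3 c3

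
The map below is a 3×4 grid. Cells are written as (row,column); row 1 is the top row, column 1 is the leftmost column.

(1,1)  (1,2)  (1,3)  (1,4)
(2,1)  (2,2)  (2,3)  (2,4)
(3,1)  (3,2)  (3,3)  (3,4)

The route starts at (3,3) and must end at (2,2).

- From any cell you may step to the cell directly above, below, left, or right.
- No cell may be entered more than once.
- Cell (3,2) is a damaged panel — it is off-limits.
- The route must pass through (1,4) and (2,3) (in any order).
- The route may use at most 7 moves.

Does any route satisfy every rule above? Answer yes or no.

One route that works: (3,3) → (2,3) → (2,4) → (1,4) → (1,3) → (1,2) → (2,2).

yes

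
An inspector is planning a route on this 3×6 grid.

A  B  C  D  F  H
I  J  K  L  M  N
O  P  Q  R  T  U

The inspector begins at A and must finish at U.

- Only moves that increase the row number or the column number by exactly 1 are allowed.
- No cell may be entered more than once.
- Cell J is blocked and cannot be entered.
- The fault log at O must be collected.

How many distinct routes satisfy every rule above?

1

A right/down-only route from A to U makes exactly 2 down-moves and 5 right-moves in some order.
With no other constraints that would be C(7,2) = 21 routes.
Split at O and multiply the segment counts (each segment already excludes blocked cells): A→O: 1; O→U: 1; product = 1.
That gives 1 route.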